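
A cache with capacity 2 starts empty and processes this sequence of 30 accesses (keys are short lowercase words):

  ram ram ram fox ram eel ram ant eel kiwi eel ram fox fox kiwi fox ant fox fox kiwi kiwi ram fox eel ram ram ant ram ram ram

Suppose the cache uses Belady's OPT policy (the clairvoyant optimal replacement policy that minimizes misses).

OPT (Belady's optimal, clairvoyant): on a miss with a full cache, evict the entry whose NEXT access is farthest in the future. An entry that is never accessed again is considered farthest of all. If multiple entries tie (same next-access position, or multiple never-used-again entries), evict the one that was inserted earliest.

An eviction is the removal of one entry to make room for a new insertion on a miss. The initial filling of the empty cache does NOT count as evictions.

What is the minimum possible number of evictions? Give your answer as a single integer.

OPT (Belady) simulation (capacity=2):
  1. access ram: MISS. Cache: [ram]
  2. access ram: HIT. Next use of ram: step 3. Cache: [ram]
  3. access ram: HIT. Next use of ram: step 5. Cache: [ram]
  4. access fox: MISS. Cache: [ram fox]
  5. access ram: HIT. Next use of ram: step 7. Cache: [ram fox]
  6. access eel: MISS, evict fox (next use: step 13). Cache: [ram eel]
  7. access ram: HIT. Next use of ram: step 12. Cache: [ram eel]
  8. access ant: MISS, evict ram (next use: step 12). Cache: [eel ant]
  9. access eel: HIT. Next use of eel: step 11. Cache: [eel ant]
  10. access kiwi: MISS, evict ant (next use: step 17). Cache: [eel kiwi]
  11. access eel: HIT. Next use of eel: step 24. Cache: [eel kiwi]
  12. access ram: MISS, evict eel (next use: step 24). Cache: [kiwi ram]
  13. access fox: MISS, evict ram (next use: step 22). Cache: [kiwi fox]
  14. access fox: HIT. Next use of fox: step 16. Cache: [kiwi fox]
  15. access kiwi: HIT. Next use of kiwi: step 20. Cache: [kiwi fox]
  16. access fox: HIT. Next use of fox: step 18. Cache: [kiwi fox]
  17. access ant: MISS, evict kiwi (next use: step 20). Cache: [fox ant]
  18. access fox: HIT. Next use of fox: step 19. Cache: [fox ant]
  19. access fox: HIT. Next use of fox: step 23. Cache: [fox ant]
  20. access kiwi: MISS, evict ant (next use: step 27). Cache: [fox kiwi]
  21. access kiwi: HIT. Next use of kiwi: never. Cache: [fox kiwi]
  22. access ram: MISS, evict kiwi (next use: never). Cache: [fox ram]
  23. access fox: HIT. Next use of fox: never. Cache: [fox ram]
  24. access eel: MISS, evict fox (next use: never). Cache: [ram eel]
  25. access ram: HIT. Next use of ram: step 26. Cache: [ram eel]
  26. access ram: HIT. Next use of ram: step 28. Cache: [ram eel]
  27. access ant: MISS, evict eel (next use: never). Cache: [ram ant]
  28. access ram: HIT. Next use of ram: step 29. Cache: [ram ant]
  29. access ram: HIT. Next use of ram: step 30. Cache: [ram ant]
  30. access ram: HIT. Next use of ram: never. Cache: [ram ant]
Total: 18 hits, 12 misses, 10 evictions

Answer: 10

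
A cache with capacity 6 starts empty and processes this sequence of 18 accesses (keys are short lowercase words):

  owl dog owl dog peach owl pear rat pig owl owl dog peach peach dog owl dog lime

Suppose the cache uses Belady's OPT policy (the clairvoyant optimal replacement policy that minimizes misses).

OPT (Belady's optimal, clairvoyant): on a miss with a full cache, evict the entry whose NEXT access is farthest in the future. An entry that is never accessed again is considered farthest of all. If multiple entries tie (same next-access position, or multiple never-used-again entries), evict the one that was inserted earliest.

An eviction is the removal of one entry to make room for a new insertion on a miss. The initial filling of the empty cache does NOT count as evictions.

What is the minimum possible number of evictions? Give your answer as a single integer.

OPT (Belady) simulation (capacity=6):
  1. access owl: MISS. Cache: [owl]
  2. access dog: MISS. Cache: [owl dog]
  3. access owl: HIT. Next use of owl: step 6. Cache: [owl dog]
  4. access dog: HIT. Next use of dog: step 12. Cache: [owl dog]
  5. access peach: MISS. Cache: [owl dog peach]
  6. access owl: HIT. Next use of owl: step 10. Cache: [owl dog peach]
  7. access pear: MISS. Cache: [owl dog peach pear]
  8. access rat: MISS. Cache: [owl dog peach pear rat]
  9. access pig: MISS. Cache: [owl dog peach pear rat pig]
  10. access owl: HIT. Next use of owl: step 11. Cache: [owl dog peach pear rat pig]
  11. access owl: HIT. Next use of owl: step 16. Cache: [owl dog peach pear rat pig]
  12. access dog: HIT. Next use of dog: step 15. Cache: [owl dog peach pear rat pig]
  13. access peach: HIT. Next use of peach: step 14. Cache: [owl dog peach pear rat pig]
  14. access peach: HIT. Next use of peach: never. Cache: [owl dog peach pear rat pig]
  15. access dog: HIT. Next use of dog: step 17. Cache: [owl dog peach pear rat pig]
  16. access owl: HIT. Next use of owl: never. Cache: [owl dog peach pear rat pig]
  17. access dog: HIT. Next use of dog: never. Cache: [owl dog peach pear rat pig]
  18. access lime: MISS, evict owl (next use: never). Cache: [dog peach pear rat pig lime]
Total: 11 hits, 7 misses, 1 evictions

Answer: 1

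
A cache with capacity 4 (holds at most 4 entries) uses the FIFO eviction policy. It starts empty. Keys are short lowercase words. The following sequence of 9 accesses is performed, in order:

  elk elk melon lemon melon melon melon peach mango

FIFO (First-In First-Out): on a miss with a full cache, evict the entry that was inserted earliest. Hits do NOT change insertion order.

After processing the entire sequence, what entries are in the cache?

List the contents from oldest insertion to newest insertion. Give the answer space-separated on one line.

FIFO simulation (capacity=4):
  1. access elk: MISS. Cache (old->new): [elk]
  2. access elk: HIT. Cache (old->new): [elk]
  3. access melon: MISS. Cache (old->new): [elk melon]
  4. access lemon: MISS. Cache (old->new): [elk melon lemon]
  5. access melon: HIT. Cache (old->new): [elk melon lemon]
  6. access melon: HIT. Cache (old->new): [elk melon lemon]
  7. access melon: HIT. Cache (old->new): [elk melon lemon]
  8. access peach: MISS. Cache (old->new): [elk melon lemon peach]
  9. access mango: MISS, evict elk. Cache (old->new): [melon lemon peach mango]
Total: 4 hits, 5 misses, 1 evictions

Answer: melon lemon peach mango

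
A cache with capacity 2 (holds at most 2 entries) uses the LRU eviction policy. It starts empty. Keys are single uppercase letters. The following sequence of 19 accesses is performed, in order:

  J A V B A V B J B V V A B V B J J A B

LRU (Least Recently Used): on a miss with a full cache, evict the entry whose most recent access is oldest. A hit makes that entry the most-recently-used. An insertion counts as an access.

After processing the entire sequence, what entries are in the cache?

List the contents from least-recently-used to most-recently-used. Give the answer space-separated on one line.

Answer: A B

Derivation:
LRU simulation (capacity=2):
  1. access J: MISS. Cache (LRU->MRU): [J]
  2. access A: MISS. Cache (LRU->MRU): [J A]
  3. access V: MISS, evict J. Cache (LRU->MRU): [A V]
  4. access B: MISS, evict A. Cache (LRU->MRU): [V B]
  5. access A: MISS, evict V. Cache (LRU->MRU): [B A]
  6. access V: MISS, evict B. Cache (LRU->MRU): [A V]
  7. access B: MISS, evict A. Cache (LRU->MRU): [V B]
  8. access J: MISS, evict V. Cache (LRU->MRU): [B J]
  9. access B: HIT. Cache (LRU->MRU): [J B]
  10. access V: MISS, evict J. Cache (LRU->MRU): [B V]
  11. access V: HIT. Cache (LRU->MRU): [B V]
  12. access A: MISS, evict B. Cache (LRU->MRU): [V A]
  13. access B: MISS, evict V. Cache (LRU->MRU): [A B]
  14. access V: MISS, evict A. Cache (LRU->MRU): [B V]
  15. access B: HIT. Cache (LRU->MRU): [V B]
  16. access J: MISS, evict V. Cache (LRU->MRU): [B J]
  17. access J: HIT. Cache (LRU->MRU): [B J]
  18. access A: MISS, evict B. Cache (LRU->MRU): [J A]
  19. access B: MISS, evict J. Cache (LRU->MRU): [A B]
Total: 4 hits, 15 misses, 13 evictions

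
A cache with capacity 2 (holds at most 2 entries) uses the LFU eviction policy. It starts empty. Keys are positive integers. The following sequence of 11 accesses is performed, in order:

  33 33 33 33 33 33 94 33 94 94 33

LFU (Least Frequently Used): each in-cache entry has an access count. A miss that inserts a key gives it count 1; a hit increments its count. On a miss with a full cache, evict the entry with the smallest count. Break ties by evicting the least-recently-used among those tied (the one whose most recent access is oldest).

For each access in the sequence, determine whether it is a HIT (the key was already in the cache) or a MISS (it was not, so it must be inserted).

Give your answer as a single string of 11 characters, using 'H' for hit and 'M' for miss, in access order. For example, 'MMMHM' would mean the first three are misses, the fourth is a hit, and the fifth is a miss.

Answer: MHHHHHMHHHH

Derivation:
LFU simulation (capacity=2):
  1. access 33: MISS. Cache: [33(c=1)]
  2. access 33: HIT, count now 2. Cache: [33(c=2)]
  3. access 33: HIT, count now 3. Cache: [33(c=3)]
  4. access 33: HIT, count now 4. Cache: [33(c=4)]
  5. access 33: HIT, count now 5. Cache: [33(c=5)]
  6. access 33: HIT, count now 6. Cache: [33(c=6)]
  7. access 94: MISS. Cache: [94(c=1) 33(c=6)]
  8. access 33: HIT, count now 7. Cache: [94(c=1) 33(c=7)]
  9. access 94: HIT, count now 2. Cache: [94(c=2) 33(c=7)]
  10. access 94: HIT, count now 3. Cache: [94(c=3) 33(c=7)]
  11. access 33: HIT, count now 8. Cache: [94(c=3) 33(c=8)]
Total: 9 hits, 2 misses, 0 evictions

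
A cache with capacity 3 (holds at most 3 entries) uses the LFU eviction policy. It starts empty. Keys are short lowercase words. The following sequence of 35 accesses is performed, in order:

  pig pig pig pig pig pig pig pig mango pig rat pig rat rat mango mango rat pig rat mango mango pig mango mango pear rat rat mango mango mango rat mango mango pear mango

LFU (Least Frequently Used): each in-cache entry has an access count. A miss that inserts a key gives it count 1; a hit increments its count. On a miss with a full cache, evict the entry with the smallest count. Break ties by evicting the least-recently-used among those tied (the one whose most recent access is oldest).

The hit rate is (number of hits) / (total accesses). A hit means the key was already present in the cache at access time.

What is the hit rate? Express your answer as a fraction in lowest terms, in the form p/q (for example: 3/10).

LFU simulation (capacity=3):
  1. access pig: MISS. Cache: [pig(c=1)]
  2. access pig: HIT, count now 2. Cache: [pig(c=2)]
  3. access pig: HIT, count now 3. Cache: [pig(c=3)]
  4. access pig: HIT, count now 4. Cache: [pig(c=4)]
  5. access pig: HIT, count now 5. Cache: [pig(c=5)]
  6. access pig: HIT, count now 6. Cache: [pig(c=6)]
  7. access pig: HIT, count now 7. Cache: [pig(c=7)]
  8. access pig: HIT, count now 8. Cache: [pig(c=8)]
  9. access mango: MISS. Cache: [mango(c=1) pig(c=8)]
  10. access pig: HIT, count now 9. Cache: [mango(c=1) pig(c=9)]
  11. access rat: MISS. Cache: [mango(c=1) rat(c=1) pig(c=9)]
  12. access pig: HIT, count now 10. Cache: [mango(c=1) rat(c=1) pig(c=10)]
  13. access rat: HIT, count now 2. Cache: [mango(c=1) rat(c=2) pig(c=10)]
  14. access rat: HIT, count now 3. Cache: [mango(c=1) rat(c=3) pig(c=10)]
  15. access mango: HIT, count now 2. Cache: [mango(c=2) rat(c=3) pig(c=10)]
  16. access mango: HIT, count now 3. Cache: [rat(c=3) mango(c=3) pig(c=10)]
  17. access rat: HIT, count now 4. Cache: [mango(c=3) rat(c=4) pig(c=10)]
  18. access pig: HIT, count now 11. Cache: [mango(c=3) rat(c=4) pig(c=11)]
  19. access rat: HIT, count now 5. Cache: [mango(c=3) rat(c=5) pig(c=11)]
  20. access mango: HIT, count now 4. Cache: [mango(c=4) rat(c=5) pig(c=11)]
  21. access mango: HIT, count now 5. Cache: [rat(c=5) mango(c=5) pig(c=11)]
  22. access pig: HIT, count now 12. Cache: [rat(c=5) mango(c=5) pig(c=12)]
  23. access mango: HIT, count now 6. Cache: [rat(c=5) mango(c=6) pig(c=12)]
  24. access mango: HIT, count now 7. Cache: [rat(c=5) mango(c=7) pig(c=12)]
  25. access pear: MISS, evict rat(c=5). Cache: [pear(c=1) mango(c=7) pig(c=12)]
  26. access rat: MISS, evict pear(c=1). Cache: [rat(c=1) mango(c=7) pig(c=12)]
  27. access rat: HIT, count now 2. Cache: [rat(c=2) mango(c=7) pig(c=12)]
  28. access mango: HIT, count now 8. Cache: [rat(c=2) mango(c=8) pig(c=12)]
  29. access mango: HIT, count now 9. Cache: [rat(c=2) mango(c=9) pig(c=12)]
  30. access mango: HIT, count now 10. Cache: [rat(c=2) mango(c=10) pig(c=12)]
  31. access rat: HIT, count now 3. Cache: [rat(c=3) mango(c=10) pig(c=12)]
  32. access mango: HIT, count now 11. Cache: [rat(c=3) mango(c=11) pig(c=12)]
  33. access mango: HIT, count now 12. Cache: [rat(c=3) pig(c=12) mango(c=12)]
  34. access pear: MISS, evict rat(c=3). Cache: [pear(c=1) pig(c=12) mango(c=12)]
  35. access mango: HIT, count now 13. Cache: [pear(c=1) pig(c=12) mango(c=13)]
Total: 29 hits, 6 misses, 3 evictions

Hit rate = 29/35

Answer: 29/35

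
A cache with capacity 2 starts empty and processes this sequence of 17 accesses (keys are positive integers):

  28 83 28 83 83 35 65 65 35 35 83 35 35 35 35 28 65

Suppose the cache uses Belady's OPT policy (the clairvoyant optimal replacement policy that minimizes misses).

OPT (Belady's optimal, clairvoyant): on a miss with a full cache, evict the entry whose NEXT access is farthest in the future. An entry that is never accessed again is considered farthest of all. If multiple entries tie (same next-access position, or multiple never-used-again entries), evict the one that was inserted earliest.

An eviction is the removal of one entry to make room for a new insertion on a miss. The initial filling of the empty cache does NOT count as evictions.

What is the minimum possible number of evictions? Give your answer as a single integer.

OPT (Belady) simulation (capacity=2):
  1. access 28: MISS. Cache: [28]
  2. access 83: MISS. Cache: [28 83]
  3. access 28: HIT. Next use of 28: step 16. Cache: [28 83]
  4. access 83: HIT. Next use of 83: step 5. Cache: [28 83]
  5. access 83: HIT. Next use of 83: step 11. Cache: [28 83]
  6. access 35: MISS, evict 28 (next use: step 16). Cache: [83 35]
  7. access 65: MISS, evict 83 (next use: step 11). Cache: [35 65]
  8. access 65: HIT. Next use of 65: step 17. Cache: [35 65]
  9. access 35: HIT. Next use of 35: step 10. Cache: [35 65]
  10. access 35: HIT. Next use of 35: step 12. Cache: [35 65]
  11. access 83: MISS, evict 65 (next use: step 17). Cache: [35 83]
  12. access 35: HIT. Next use of 35: step 13. Cache: [35 83]
  13. access 35: HIT. Next use of 35: step 14. Cache: [35 83]
  14. access 35: HIT. Next use of 35: step 15. Cache: [35 83]
  15. access 35: HIT. Next use of 35: never. Cache: [35 83]
  16. access 28: MISS, evict 35 (next use: never). Cache: [83 28]
  17. access 65: MISS, evict 83 (next use: never). Cache: [28 65]
Total: 10 hits, 7 misses, 5 evictions

Answer: 5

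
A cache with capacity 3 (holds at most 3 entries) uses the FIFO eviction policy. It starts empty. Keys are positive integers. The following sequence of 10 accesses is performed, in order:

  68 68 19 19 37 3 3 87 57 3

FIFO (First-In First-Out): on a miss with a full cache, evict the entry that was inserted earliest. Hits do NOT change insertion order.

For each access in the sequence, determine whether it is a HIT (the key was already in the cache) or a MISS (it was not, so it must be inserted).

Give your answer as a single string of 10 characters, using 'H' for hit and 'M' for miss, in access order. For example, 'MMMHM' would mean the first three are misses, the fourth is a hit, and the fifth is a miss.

Answer: MHMHMMHMMH

Derivation:
FIFO simulation (capacity=3):
  1. access 68: MISS. Cache (old->new): [68]
  2. access 68: HIT. Cache (old->new): [68]
  3. access 19: MISS. Cache (old->new): [68 19]
  4. access 19: HIT. Cache (old->new): [68 19]
  5. access 37: MISS. Cache (old->new): [68 19 37]
  6. access 3: MISS, evict 68. Cache (old->new): [19 37 3]
  7. access 3: HIT. Cache (old->new): [19 37 3]
  8. access 87: MISS, evict 19. Cache (old->new): [37 3 87]
  9. access 57: MISS, evict 37. Cache (old->new): [3 87 57]
  10. access 3: HIT. Cache (old->new): [3 87 57]
Total: 4 hits, 6 misses, 3 evictions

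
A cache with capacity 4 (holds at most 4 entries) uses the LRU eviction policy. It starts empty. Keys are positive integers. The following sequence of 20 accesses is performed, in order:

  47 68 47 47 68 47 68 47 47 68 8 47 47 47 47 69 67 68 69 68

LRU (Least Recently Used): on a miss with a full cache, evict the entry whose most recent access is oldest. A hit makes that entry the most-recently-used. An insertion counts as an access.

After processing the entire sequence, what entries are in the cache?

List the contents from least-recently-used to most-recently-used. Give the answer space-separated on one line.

LRU simulation (capacity=4):
  1. access 47: MISS. Cache (LRU->MRU): [47]
  2. access 68: MISS. Cache (LRU->MRU): [47 68]
  3. access 47: HIT. Cache (LRU->MRU): [68 47]
  4. access 47: HIT. Cache (LRU->MRU): [68 47]
  5. access 68: HIT. Cache (LRU->MRU): [47 68]
  6. access 47: HIT. Cache (LRU->MRU): [68 47]
  7. access 68: HIT. Cache (LRU->MRU): [47 68]
  8. access 47: HIT. Cache (LRU->MRU): [68 47]
  9. access 47: HIT. Cache (LRU->MRU): [68 47]
  10. access 68: HIT. Cache (LRU->MRU): [47 68]
  11. access 8: MISS. Cache (LRU->MRU): [47 68 8]
  12. access 47: HIT. Cache (LRU->MRU): [68 8 47]
  13. access 47: HIT. Cache (LRU->MRU): [68 8 47]
  14. access 47: HIT. Cache (LRU->MRU): [68 8 47]
  15. access 47: HIT. Cache (LRU->MRU): [68 8 47]
  16. access 69: MISS. Cache (LRU->MRU): [68 8 47 69]
  17. access 67: MISS, evict 68. Cache (LRU->MRU): [8 47 69 67]
  18. access 68: MISS, evict 8. Cache (LRU->MRU): [47 69 67 68]
  19. access 69: HIT. Cache (LRU->MRU): [47 67 68 69]
  20. access 68: HIT. Cache (LRU->MRU): [47 67 69 68]
Total: 14 hits, 6 misses, 2 evictions

Answer: 47 67 69 68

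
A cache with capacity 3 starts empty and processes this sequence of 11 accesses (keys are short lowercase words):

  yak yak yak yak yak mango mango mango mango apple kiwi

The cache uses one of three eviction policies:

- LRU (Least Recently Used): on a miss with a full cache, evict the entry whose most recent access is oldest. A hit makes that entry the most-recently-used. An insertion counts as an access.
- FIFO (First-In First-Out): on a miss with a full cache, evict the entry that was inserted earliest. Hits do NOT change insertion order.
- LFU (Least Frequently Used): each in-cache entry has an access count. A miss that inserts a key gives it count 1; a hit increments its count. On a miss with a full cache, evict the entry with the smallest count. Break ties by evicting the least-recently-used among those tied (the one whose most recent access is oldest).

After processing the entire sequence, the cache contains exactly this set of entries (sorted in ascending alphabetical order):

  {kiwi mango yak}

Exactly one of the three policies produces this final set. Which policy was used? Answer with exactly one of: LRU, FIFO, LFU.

Answer: LFU

Derivation:
Simulating under each policy and comparing final sets:
  LRU: final set = {apple kiwi mango} -> differs
  FIFO: final set = {apple kiwi mango} -> differs
  LFU: final set = {kiwi mango yak} -> MATCHES target
Only LFU produces the target set.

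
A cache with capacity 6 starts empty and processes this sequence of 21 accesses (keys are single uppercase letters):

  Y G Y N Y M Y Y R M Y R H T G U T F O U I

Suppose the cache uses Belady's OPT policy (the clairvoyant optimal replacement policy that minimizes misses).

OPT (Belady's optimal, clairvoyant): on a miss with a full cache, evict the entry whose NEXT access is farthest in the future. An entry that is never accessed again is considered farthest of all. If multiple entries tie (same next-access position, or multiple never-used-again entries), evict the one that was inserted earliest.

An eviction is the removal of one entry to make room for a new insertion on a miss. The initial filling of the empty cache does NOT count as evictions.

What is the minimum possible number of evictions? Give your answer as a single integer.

OPT (Belady) simulation (capacity=6):
  1. access Y: MISS. Cache: [Y]
  2. access G: MISS. Cache: [Y G]
  3. access Y: HIT. Next use of Y: step 5. Cache: [Y G]
  4. access N: MISS. Cache: [Y G N]
  5. access Y: HIT. Next use of Y: step 7. Cache: [Y G N]
  6. access M: MISS. Cache: [Y G N M]
  7. access Y: HIT. Next use of Y: step 8. Cache: [Y G N M]
  8. access Y: HIT. Next use of Y: step 11. Cache: [Y G N M]
  9. access R: MISS. Cache: [Y G N M R]
  10. access M: HIT. Next use of M: never. Cache: [Y G N M R]
  11. access Y: HIT. Next use of Y: never. Cache: [Y G N M R]
  12. access R: HIT. Next use of R: never. Cache: [Y G N M R]
  13. access H: MISS. Cache: [Y G N M R H]
  14. access T: MISS, evict Y (next use: never). Cache: [G N M R H T]
  15. access G: HIT. Next use of G: never. Cache: [G N M R H T]
  16. access U: MISS, evict G (next use: never). Cache: [N M R H T U]
  17. access T: HIT. Next use of T: never. Cache: [N M R H T U]
  18. access F: MISS, evict N (next use: never). Cache: [M R H T U F]
  19. access O: MISS, evict M (next use: never). Cache: [R H T U F O]
  20. access U: HIT. Next use of U: never. Cache: [R H T U F O]
  21. access I: MISS, evict R (next use: never). Cache: [H T U F O I]
Total: 10 hits, 11 misses, 5 evictions

Answer: 5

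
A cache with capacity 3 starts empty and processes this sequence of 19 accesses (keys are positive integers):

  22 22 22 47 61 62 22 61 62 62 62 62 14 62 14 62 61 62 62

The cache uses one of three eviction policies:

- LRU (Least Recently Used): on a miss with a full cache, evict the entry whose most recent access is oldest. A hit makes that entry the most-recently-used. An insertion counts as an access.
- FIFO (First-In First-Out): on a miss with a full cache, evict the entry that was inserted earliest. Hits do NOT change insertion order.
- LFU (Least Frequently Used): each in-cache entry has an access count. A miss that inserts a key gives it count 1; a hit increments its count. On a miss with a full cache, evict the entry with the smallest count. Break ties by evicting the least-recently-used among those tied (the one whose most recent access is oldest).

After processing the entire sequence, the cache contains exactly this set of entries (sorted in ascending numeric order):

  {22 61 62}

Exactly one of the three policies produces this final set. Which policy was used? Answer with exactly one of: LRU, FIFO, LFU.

Answer: LFU

Derivation:
Simulating under each policy and comparing final sets:
  LRU: final set = {14 61 62} -> differs
  FIFO: final set = {14 61 62} -> differs
  LFU: final set = {22 61 62} -> MATCHES target
Only LFU produces the target set.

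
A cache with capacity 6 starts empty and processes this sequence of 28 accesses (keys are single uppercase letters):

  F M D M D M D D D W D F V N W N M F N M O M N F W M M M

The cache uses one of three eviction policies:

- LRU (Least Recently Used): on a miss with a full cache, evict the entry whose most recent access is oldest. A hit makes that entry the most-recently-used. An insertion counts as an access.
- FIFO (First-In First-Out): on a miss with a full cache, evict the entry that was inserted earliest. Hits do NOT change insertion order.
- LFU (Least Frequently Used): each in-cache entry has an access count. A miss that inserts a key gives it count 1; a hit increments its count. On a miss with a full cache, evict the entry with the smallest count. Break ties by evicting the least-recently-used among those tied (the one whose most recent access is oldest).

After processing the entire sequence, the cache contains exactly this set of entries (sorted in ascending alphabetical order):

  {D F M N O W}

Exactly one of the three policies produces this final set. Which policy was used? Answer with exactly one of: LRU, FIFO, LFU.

Answer: LFU

Derivation:
Simulating under each policy and comparing final sets:
  LRU: final set = {F M N O V W} -> differs
  FIFO: final set = {F M N O V W} -> differs
  LFU: final set = {D F M N O W} -> MATCHES target
Only LFU produces the target set.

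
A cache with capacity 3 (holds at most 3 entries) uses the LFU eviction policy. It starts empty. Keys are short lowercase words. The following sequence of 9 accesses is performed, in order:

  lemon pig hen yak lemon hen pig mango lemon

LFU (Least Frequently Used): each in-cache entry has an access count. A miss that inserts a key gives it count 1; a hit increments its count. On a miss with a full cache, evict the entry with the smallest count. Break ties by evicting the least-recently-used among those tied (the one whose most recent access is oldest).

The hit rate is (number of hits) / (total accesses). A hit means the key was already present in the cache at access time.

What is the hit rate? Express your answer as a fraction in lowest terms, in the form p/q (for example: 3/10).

LFU simulation (capacity=3):
  1. access lemon: MISS. Cache: [lemon(c=1)]
  2. access pig: MISS. Cache: [lemon(c=1) pig(c=1)]
  3. access hen: MISS. Cache: [lemon(c=1) pig(c=1) hen(c=1)]
  4. access yak: MISS, evict lemon(c=1). Cache: [pig(c=1) hen(c=1) yak(c=1)]
  5. access lemon: MISS, evict pig(c=1). Cache: [hen(c=1) yak(c=1) lemon(c=1)]
  6. access hen: HIT, count now 2. Cache: [yak(c=1) lemon(c=1) hen(c=2)]
  7. access pig: MISS, evict yak(c=1). Cache: [lemon(c=1) pig(c=1) hen(c=2)]
  8. access mango: MISS, evict lemon(c=1). Cache: [pig(c=1) mango(c=1) hen(c=2)]
  9. access lemon: MISS, evict pig(c=1). Cache: [mango(c=1) lemon(c=1) hen(c=2)]
Total: 1 hits, 8 misses, 5 evictions

Hit rate = 1/9

Answer: 1/9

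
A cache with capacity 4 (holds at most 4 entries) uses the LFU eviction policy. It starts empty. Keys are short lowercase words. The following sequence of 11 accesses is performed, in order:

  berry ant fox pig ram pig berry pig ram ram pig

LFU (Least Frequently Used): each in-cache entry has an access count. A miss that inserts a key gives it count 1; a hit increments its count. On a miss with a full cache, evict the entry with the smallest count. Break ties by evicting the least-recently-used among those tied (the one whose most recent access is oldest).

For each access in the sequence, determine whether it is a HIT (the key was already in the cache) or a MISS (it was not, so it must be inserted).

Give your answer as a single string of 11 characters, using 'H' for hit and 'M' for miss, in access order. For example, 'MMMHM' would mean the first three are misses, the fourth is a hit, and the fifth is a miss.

LFU simulation (capacity=4):
  1. access berry: MISS. Cache: [berry(c=1)]
  2. access ant: MISS. Cache: [berry(c=1) ant(c=1)]
  3. access fox: MISS. Cache: [berry(c=1) ant(c=1) fox(c=1)]
  4. access pig: MISS. Cache: [berry(c=1) ant(c=1) fox(c=1) pig(c=1)]
  5. access ram: MISS, evict berry(c=1). Cache: [ant(c=1) fox(c=1) pig(c=1) ram(c=1)]
  6. access pig: HIT, count now 2. Cache: [ant(c=1) fox(c=1) ram(c=1) pig(c=2)]
  7. access berry: MISS, evict ant(c=1). Cache: [fox(c=1) ram(c=1) berry(c=1) pig(c=2)]
  8. access pig: HIT, count now 3. Cache: [fox(c=1) ram(c=1) berry(c=1) pig(c=3)]
  9. access ram: HIT, count now 2. Cache: [fox(c=1) berry(c=1) ram(c=2) pig(c=3)]
  10. access ram: HIT, count now 3. Cache: [fox(c=1) berry(c=1) pig(c=3) ram(c=3)]
  11. access pig: HIT, count now 4. Cache: [fox(c=1) berry(c=1) ram(c=3) pig(c=4)]
Total: 5 hits, 6 misses, 2 evictions

Answer: MMMMMHMHHHH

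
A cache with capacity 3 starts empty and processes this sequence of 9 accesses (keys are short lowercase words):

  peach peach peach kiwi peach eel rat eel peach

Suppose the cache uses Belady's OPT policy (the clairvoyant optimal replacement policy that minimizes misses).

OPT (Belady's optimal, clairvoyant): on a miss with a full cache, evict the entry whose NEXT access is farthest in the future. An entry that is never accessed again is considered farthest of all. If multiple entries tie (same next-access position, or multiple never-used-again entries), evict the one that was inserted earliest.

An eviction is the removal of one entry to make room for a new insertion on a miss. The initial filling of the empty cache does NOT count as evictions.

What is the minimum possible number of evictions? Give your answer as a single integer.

OPT (Belady) simulation (capacity=3):
  1. access peach: MISS. Cache: [peach]
  2. access peach: HIT. Next use of peach: step 3. Cache: [peach]
  3. access peach: HIT. Next use of peach: step 5. Cache: [peach]
  4. access kiwi: MISS. Cache: [peach kiwi]
  5. access peach: HIT. Next use of peach: step 9. Cache: [peach kiwi]
  6. access eel: MISS. Cache: [peach kiwi eel]
  7. access rat: MISS, evict kiwi (next use: never). Cache: [peach eel rat]
  8. access eel: HIT. Next use of eel: never. Cache: [peach eel rat]
  9. access peach: HIT. Next use of peach: never. Cache: [peach eel rat]
Total: 5 hits, 4 misses, 1 evictions

Answer: 1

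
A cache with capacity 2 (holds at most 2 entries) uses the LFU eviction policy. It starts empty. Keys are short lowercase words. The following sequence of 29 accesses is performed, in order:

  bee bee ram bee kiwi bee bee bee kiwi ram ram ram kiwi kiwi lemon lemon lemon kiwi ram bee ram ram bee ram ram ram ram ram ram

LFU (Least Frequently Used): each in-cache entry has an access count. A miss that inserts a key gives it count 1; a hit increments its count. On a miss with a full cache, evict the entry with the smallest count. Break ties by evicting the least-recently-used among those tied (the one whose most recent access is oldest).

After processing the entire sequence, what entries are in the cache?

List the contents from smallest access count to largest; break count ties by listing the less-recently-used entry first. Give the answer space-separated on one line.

LFU simulation (capacity=2):
  1. access bee: MISS. Cache: [bee(c=1)]
  2. access bee: HIT, count now 2. Cache: [bee(c=2)]
  3. access ram: MISS. Cache: [ram(c=1) bee(c=2)]
  4. access bee: HIT, count now 3. Cache: [ram(c=1) bee(c=3)]
  5. access kiwi: MISS, evict ram(c=1). Cache: [kiwi(c=1) bee(c=3)]
  6. access bee: HIT, count now 4. Cache: [kiwi(c=1) bee(c=4)]
  7. access bee: HIT, count now 5. Cache: [kiwi(c=1) bee(c=5)]
  8. access bee: HIT, count now 6. Cache: [kiwi(c=1) bee(c=6)]
  9. access kiwi: HIT, count now 2. Cache: [kiwi(c=2) bee(c=6)]
  10. access ram: MISS, evict kiwi(c=2). Cache: [ram(c=1) bee(c=6)]
  11. access ram: HIT, count now 2. Cache: [ram(c=2) bee(c=6)]
  12. access ram: HIT, count now 3. Cache: [ram(c=3) bee(c=6)]
  13. access kiwi: MISS, evict ram(c=3). Cache: [kiwi(c=1) bee(c=6)]
  14. access kiwi: HIT, count now 2. Cache: [kiwi(c=2) bee(c=6)]
  15. access lemon: MISS, evict kiwi(c=2). Cache: [lemon(c=1) bee(c=6)]
  16. access lemon: HIT, count now 2. Cache: [lemon(c=2) bee(c=6)]
  17. access lemon: HIT, count now 3. Cache: [lemon(c=3) bee(c=6)]
  18. access kiwi: MISS, evict lemon(c=3). Cache: [kiwi(c=1) bee(c=6)]
  19. access ram: MISS, evict kiwi(c=1). Cache: [ram(c=1) bee(c=6)]
  20. access bee: HIT, count now 7. Cache: [ram(c=1) bee(c=7)]
  21. access ram: HIT, count now 2. Cache: [ram(c=2) bee(c=7)]
  22. access ram: HIT, count now 3. Cache: [ram(c=3) bee(c=7)]
  23. access bee: HIT, count now 8. Cache: [ram(c=3) bee(c=8)]
  24. access ram: HIT, count now 4. Cache: [ram(c=4) bee(c=8)]
  25. access ram: HIT, count now 5. Cache: [ram(c=5) bee(c=8)]
  26. access ram: HIT, count now 6. Cache: [ram(c=6) bee(c=8)]
  27. access ram: HIT, count now 7. Cache: [ram(c=7) bee(c=8)]
  28. access ram: HIT, count now 8. Cache: [bee(c=8) ram(c=8)]
  29. access ram: HIT, count now 9. Cache: [bee(c=8) ram(c=9)]
Total: 21 hits, 8 misses, 6 evictions

Answer: bee ram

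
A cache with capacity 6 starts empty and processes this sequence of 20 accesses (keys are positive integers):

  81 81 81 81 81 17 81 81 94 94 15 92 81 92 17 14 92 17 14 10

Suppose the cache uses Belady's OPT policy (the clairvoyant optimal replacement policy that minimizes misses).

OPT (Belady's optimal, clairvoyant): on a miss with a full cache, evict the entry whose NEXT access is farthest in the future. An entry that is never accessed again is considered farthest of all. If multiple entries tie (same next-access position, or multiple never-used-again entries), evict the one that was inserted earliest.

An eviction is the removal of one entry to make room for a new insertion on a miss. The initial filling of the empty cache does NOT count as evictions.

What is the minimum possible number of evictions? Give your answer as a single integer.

Answer: 1

Derivation:
OPT (Belady) simulation (capacity=6):
  1. access 81: MISS. Cache: [81]
  2. access 81: HIT. Next use of 81: step 3. Cache: [81]
  3. access 81: HIT. Next use of 81: step 4. Cache: [81]
  4. access 81: HIT. Next use of 81: step 5. Cache: [81]
  5. access 81: HIT. Next use of 81: step 7. Cache: [81]
  6. access 17: MISS. Cache: [81 17]
  7. access 81: HIT. Next use of 81: step 8. Cache: [81 17]
  8. access 81: HIT. Next use of 81: step 13. Cache: [81 17]
  9. access 94: MISS. Cache: [81 17 94]
  10. access 94: HIT. Next use of 94: never. Cache: [81 17 94]
  11. access 15: MISS. Cache: [81 17 94 15]
  12. access 92: MISS. Cache: [81 17 94 15 92]
  13. access 81: HIT. Next use of 81: never. Cache: [81 17 94 15 92]
  14. access 92: HIT. Next use of 92: step 17. Cache: [81 17 94 15 92]
  15. access 17: HIT. Next use of 17: step 18. Cache: [81 17 94 15 92]
  16. access 14: MISS. Cache: [81 17 94 15 92 14]
  17. access 92: HIT. Next use of 92: never. Cache: [81 17 94 15 92 14]
  18. access 17: HIT. Next use of 17: never. Cache: [81 17 94 15 92 14]
  19. access 14: HIT. Next use of 14: never. Cache: [81 17 94 15 92 14]
  20. access 10: MISS, evict 81 (next use: never). Cache: [17 94 15 92 14 10]
Total: 13 hits, 7 misses, 1 evictions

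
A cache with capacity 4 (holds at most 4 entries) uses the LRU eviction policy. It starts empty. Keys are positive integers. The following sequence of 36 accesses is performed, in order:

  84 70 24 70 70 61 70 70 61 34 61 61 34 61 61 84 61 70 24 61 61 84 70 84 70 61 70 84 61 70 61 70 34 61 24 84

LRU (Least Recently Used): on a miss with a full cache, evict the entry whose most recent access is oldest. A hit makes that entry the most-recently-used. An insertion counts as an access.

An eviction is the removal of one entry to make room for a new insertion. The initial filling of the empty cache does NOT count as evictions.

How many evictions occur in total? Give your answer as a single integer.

LRU simulation (capacity=4):
  1. access 84: MISS. Cache (LRU->MRU): [84]
  2. access 70: MISS. Cache (LRU->MRU): [84 70]
  3. access 24: MISS. Cache (LRU->MRU): [84 70 24]
  4. access 70: HIT. Cache (LRU->MRU): [84 24 70]
  5. access 70: HIT. Cache (LRU->MRU): [84 24 70]
  6. access 61: MISS. Cache (LRU->MRU): [84 24 70 61]
  7. access 70: HIT. Cache (LRU->MRU): [84 24 61 70]
  8. access 70: HIT. Cache (LRU->MRU): [84 24 61 70]
  9. access 61: HIT. Cache (LRU->MRU): [84 24 70 61]
  10. access 34: MISS, evict 84. Cache (LRU->MRU): [24 70 61 34]
  11. access 61: HIT. Cache (LRU->MRU): [24 70 34 61]
  12. access 61: HIT. Cache (LRU->MRU): [24 70 34 61]
  13. access 34: HIT. Cache (LRU->MRU): [24 70 61 34]
  14. access 61: HIT. Cache (LRU->MRU): [24 70 34 61]
  15. access 61: HIT. Cache (LRU->MRU): [24 70 34 61]
  16. access 84: MISS, evict 24. Cache (LRU->MRU): [70 34 61 84]
  17. access 61: HIT. Cache (LRU->MRU): [70 34 84 61]
  18. access 70: HIT. Cache (LRU->MRU): [34 84 61 70]
  19. access 24: MISS, evict 34. Cache (LRU->MRU): [84 61 70 24]
  20. access 61: HIT. Cache (LRU->MRU): [84 70 24 61]
  21. access 61: HIT. Cache (LRU->MRU): [84 70 24 61]
  22. access 84: HIT. Cache (LRU->MRU): [70 24 61 84]
  23. access 70: HIT. Cache (LRU->MRU): [24 61 84 70]
  24. access 84: HIT. Cache (LRU->MRU): [24 61 70 84]
  25. access 70: HIT. Cache (LRU->MRU): [24 61 84 70]
  26. access 61: HIT. Cache (LRU->MRU): [24 84 70 61]
  27. access 70: HIT. Cache (LRU->MRU): [24 84 61 70]
  28. access 84: HIT. Cache (LRU->MRU): [24 61 70 84]
  29. access 61: HIT. Cache (LRU->MRU): [24 70 84 61]
  30. access 70: HIT. Cache (LRU->MRU): [24 84 61 70]
  31. access 61: HIT. Cache (LRU->MRU): [24 84 70 61]
  32. access 70: HIT. Cache (LRU->MRU): [24 84 61 70]
  33. access 34: MISS, evict 24. Cache (LRU->MRU): [84 61 70 34]
  34. access 61: HIT. Cache (LRU->MRU): [84 70 34 61]
  35. access 24: MISS, evict 84. Cache (LRU->MRU): [70 34 61 24]
  36. access 84: MISS, evict 70. Cache (LRU->MRU): [34 61 24 84]
Total: 26 hits, 10 misses, 6 evictions

Answer: 6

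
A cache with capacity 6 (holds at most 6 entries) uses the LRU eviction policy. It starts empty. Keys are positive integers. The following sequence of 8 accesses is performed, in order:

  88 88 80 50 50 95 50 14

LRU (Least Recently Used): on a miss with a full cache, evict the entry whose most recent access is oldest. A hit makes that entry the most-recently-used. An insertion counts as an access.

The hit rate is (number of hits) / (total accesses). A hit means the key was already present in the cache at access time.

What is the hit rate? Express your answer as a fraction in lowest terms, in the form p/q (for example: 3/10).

LRU simulation (capacity=6):
  1. access 88: MISS. Cache (LRU->MRU): [88]
  2. access 88: HIT. Cache (LRU->MRU): [88]
  3. access 80: MISS. Cache (LRU->MRU): [88 80]
  4. access 50: MISS. Cache (LRU->MRU): [88 80 50]
  5. access 50: HIT. Cache (LRU->MRU): [88 80 50]
  6. access 95: MISS. Cache (LRU->MRU): [88 80 50 95]
  7. access 50: HIT. Cache (LRU->MRU): [88 80 95 50]
  8. access 14: MISS. Cache (LRU->MRU): [88 80 95 50 14]
Total: 3 hits, 5 misses, 0 evictions

Hit rate = 3/8

Answer: 3/8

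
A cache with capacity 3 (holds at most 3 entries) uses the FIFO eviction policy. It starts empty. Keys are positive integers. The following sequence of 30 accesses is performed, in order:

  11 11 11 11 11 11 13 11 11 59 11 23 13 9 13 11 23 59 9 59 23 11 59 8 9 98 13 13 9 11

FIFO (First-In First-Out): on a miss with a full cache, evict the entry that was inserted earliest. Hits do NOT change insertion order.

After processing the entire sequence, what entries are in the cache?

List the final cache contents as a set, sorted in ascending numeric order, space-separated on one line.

FIFO simulation (capacity=3):
  1. access 11: MISS. Cache (old->new): [11]
  2. access 11: HIT. Cache (old->new): [11]
  3. access 11: HIT. Cache (old->new): [11]
  4. access 11: HIT. Cache (old->new): [11]
  5. access 11: HIT. Cache (old->new): [11]
  6. access 11: HIT. Cache (old->new): [11]
  7. access 13: MISS. Cache (old->new): [11 13]
  8. access 11: HIT. Cache (old->new): [11 13]
  9. access 11: HIT. Cache (old->new): [11 13]
  10. access 59: MISS. Cache (old->new): [11 13 59]
  11. access 11: HIT. Cache (old->new): [11 13 59]
  12. access 23: MISS, evict 11. Cache (old->new): [13 59 23]
  13. access 13: HIT. Cache (old->new): [13 59 23]
  14. access 9: MISS, evict 13. Cache (old->new): [59 23 9]
  15. access 13: MISS, evict 59. Cache (old->new): [23 9 13]
  16. access 11: MISS, evict 23. Cache (old->new): [9 13 11]
  17. access 23: MISS, evict 9. Cache (old->new): [13 11 23]
  18. access 59: MISS, evict 13. Cache (old->new): [11 23 59]
  19. access 9: MISS, evict 11. Cache (old->new): [23 59 9]
  20. access 59: HIT. Cache (old->new): [23 59 9]
  21. access 23: HIT. Cache (old->new): [23 59 9]
  22. access 11: MISS, evict 23. Cache (old->new): [59 9 11]
  23. access 59: HIT. Cache (old->new): [59 9 11]
  24. access 8: MISS, evict 59. Cache (old->new): [9 11 8]
  25. access 9: HIT. Cache (old->new): [9 11 8]
  26. access 98: MISS, evict 9. Cache (old->new): [11 8 98]
  27. access 13: MISS, evict 11. Cache (old->new): [8 98 13]
  28. access 13: HIT. Cache (old->new): [8 98 13]
  29. access 9: MISS, evict 8. Cache (old->new): [98 13 9]
  30. access 11: MISS, evict 98. Cache (old->new): [13 9 11]
Total: 14 hits, 16 misses, 13 evictions

Answer: 9 11 13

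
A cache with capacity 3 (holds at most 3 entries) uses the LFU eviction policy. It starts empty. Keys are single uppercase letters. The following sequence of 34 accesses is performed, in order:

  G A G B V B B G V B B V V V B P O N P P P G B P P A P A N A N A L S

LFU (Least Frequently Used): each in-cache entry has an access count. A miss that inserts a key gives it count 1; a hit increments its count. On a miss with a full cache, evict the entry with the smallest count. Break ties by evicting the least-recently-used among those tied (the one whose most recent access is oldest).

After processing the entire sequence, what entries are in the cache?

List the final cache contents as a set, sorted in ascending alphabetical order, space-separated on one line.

Answer: B S V

Derivation:
LFU simulation (capacity=3):
  1. access G: MISS. Cache: [G(c=1)]
  2. access A: MISS. Cache: [G(c=1) A(c=1)]
  3. access G: HIT, count now 2. Cache: [A(c=1) G(c=2)]
  4. access B: MISS. Cache: [A(c=1) B(c=1) G(c=2)]
  5. access V: MISS, evict A(c=1). Cache: [B(c=1) V(c=1) G(c=2)]
  6. access B: HIT, count now 2. Cache: [V(c=1) G(c=2) B(c=2)]
  7. access B: HIT, count now 3. Cache: [V(c=1) G(c=2) B(c=3)]
  8. access G: HIT, count now 3. Cache: [V(c=1) B(c=3) G(c=3)]
  9. access V: HIT, count now 2. Cache: [V(c=2) B(c=3) G(c=3)]
  10. access B: HIT, count now 4. Cache: [V(c=2) G(c=3) B(c=4)]
  11. access B: HIT, count now 5. Cache: [V(c=2) G(c=3) B(c=5)]
  12. access V: HIT, count now 3. Cache: [G(c=3) V(c=3) B(c=5)]
  13. access V: HIT, count now 4. Cache: [G(c=3) V(c=4) B(c=5)]
  14. access V: HIT, count now 5. Cache: [G(c=3) B(c=5) V(c=5)]
  15. access B: HIT, count now 6. Cache: [G(c=3) V(c=5) B(c=6)]
  16. access P: MISS, evict G(c=3). Cache: [P(c=1) V(c=5) B(c=6)]
  17. access O: MISS, evict P(c=1). Cache: [O(c=1) V(c=5) B(c=6)]
  18. access N: MISS, evict O(c=1). Cache: [N(c=1) V(c=5) B(c=6)]
  19. access P: MISS, evict N(c=1). Cache: [P(c=1) V(c=5) B(c=6)]
  20. access P: HIT, count now 2. Cache: [P(c=2) V(c=5) B(c=6)]
  21. access P: HIT, count now 3. Cache: [P(c=3) V(c=5) B(c=6)]
  22. access G: MISS, evict P(c=3). Cache: [G(c=1) V(c=5) B(c=6)]
  23. access B: HIT, count now 7. Cache: [G(c=1) V(c=5) B(c=7)]
  24. access P: MISS, evict G(c=1). Cache: [P(c=1) V(c=5) B(c=7)]
  25. access P: HIT, count now 2. Cache: [P(c=2) V(c=5) B(c=7)]
  26. access A: MISS, evict P(c=2). Cache: [A(c=1) V(c=5) B(c=7)]
  27. access P: MISS, evict A(c=1). Cache: [P(c=1) V(c=5) B(c=7)]
  28. access A: MISS, evict P(c=1). Cache: [A(c=1) V(c=5) B(c=7)]
  29. access N: MISS, evict A(c=1). Cache: [N(c=1) V(c=5) B(c=7)]
  30. access A: MISS, evict N(c=1). Cache: [A(c=1) V(c=5) B(c=7)]
  31. access N: MISS, evict A(c=1). Cache: [N(c=1) V(c=5) B(c=7)]
  32. access A: MISS, evict N(c=1). Cache: [A(c=1) V(c=5) B(c=7)]
  33. access L: MISS, evict A(c=1). Cache: [L(c=1) V(c=5) B(c=7)]
  34. access S: MISS, evict L(c=1). Cache: [S(c=1) V(c=5) B(c=7)]
Total: 15 hits, 19 misses, 16 evictions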